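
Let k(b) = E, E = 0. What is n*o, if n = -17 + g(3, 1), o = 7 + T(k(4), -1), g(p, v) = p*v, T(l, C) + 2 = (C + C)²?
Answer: -126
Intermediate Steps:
k(b) = 0
T(l, C) = -2 + 4*C² (T(l, C) = -2 + (C + C)² = -2 + (2*C)² = -2 + 4*C²)
o = 9 (o = 7 + (-2 + 4*(-1)²) = 7 + (-2 + 4*1) = 7 + (-2 + 4) = 7 + 2 = 9)
n = -14 (n = -17 + 3*1 = -17 + 3 = -14)
n*o = -14*9 = -126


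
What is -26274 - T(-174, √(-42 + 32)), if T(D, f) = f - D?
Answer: -26448 - I*√10 ≈ -26448.0 - 3.1623*I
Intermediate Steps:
-26274 - T(-174, √(-42 + 32)) = -26274 - (√(-42 + 32) - 1*(-174)) = -26274 - (√(-10) + 174) = -26274 - (I*√10 + 174) = -26274 - (174 + I*√10) = -26274 + (-174 - I*√10) = -26448 - I*√10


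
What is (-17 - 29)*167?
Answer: -7682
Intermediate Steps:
(-17 - 29)*167 = -46*167 = -7682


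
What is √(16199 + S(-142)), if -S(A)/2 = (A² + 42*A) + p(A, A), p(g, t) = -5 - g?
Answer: 5*I*√499 ≈ 111.69*I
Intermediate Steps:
S(A) = 10 - 82*A - 2*A² (S(A) = -2*((A² + 42*A) + (-5 - A)) = -2*(-5 + A² + 41*A) = 10 - 82*A - 2*A²)
√(16199 + S(-142)) = √(16199 + (10 - 82*(-142) - 2*(-142)²)) = √(16199 + (10 + 11644 - 2*20164)) = √(16199 + (10 + 11644 - 40328)) = √(16199 - 28674) = √(-12475) = 5*I*√499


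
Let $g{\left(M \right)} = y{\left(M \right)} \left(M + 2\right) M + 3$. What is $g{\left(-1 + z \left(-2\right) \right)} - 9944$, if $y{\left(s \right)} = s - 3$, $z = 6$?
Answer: $-12229$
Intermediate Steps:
$y{\left(s \right)} = -3 + s$
$g{\left(M \right)} = 3 + M \left(-3 + M\right) \left(2 + M\right)$ ($g{\left(M \right)} = \left(-3 + M\right) \left(M + 2\right) M + 3 = \left(-3 + M\right) \left(2 + M\right) M + 3 = \left(-3 + M\right) M \left(2 + M\right) + 3 = M \left(-3 + M\right) \left(2 + M\right) + 3 = 3 + M \left(-3 + M\right) \left(2 + M\right)$)
$g{\left(-1 + z \left(-2\right) \right)} - 9944 = \left(3 + \left(-1 + 6 \left(-2\right)\right)^{3} - \left(-1 + 6 \left(-2\right)\right)^{2} - 6 \left(-1 + 6 \left(-2\right)\right)\right) - 9944 = \left(3 + \left(-1 - 12\right)^{3} - \left(-1 - 12\right)^{2} - 6 \left(-1 - 12\right)\right) - 9944 = \left(3 + \left(-13\right)^{3} - \left(-13\right)^{2} - -78\right) - 9944 = \left(3 - 2197 - 169 + 78\right) - 9944 = -2285 - 9944 = -12229$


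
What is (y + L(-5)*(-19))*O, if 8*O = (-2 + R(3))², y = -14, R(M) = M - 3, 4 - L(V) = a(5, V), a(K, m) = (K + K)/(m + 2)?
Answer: -230/3 ≈ -76.667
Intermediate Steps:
a(K, m) = 2*K/(2 + m) (a(K, m) = (2*K)/(2 + m) = 2*K/(2 + m))
L(V) = 4 - 10/(2 + V) (L(V) = 4 - 2*5/(2 + V) = 4 - 10/(2 + V))
R(M) = -3 + M
O = ½ (O = (-2 + (-3 + 3))²/8 = (-2 + 0)²/8 = (⅛)*(-2)² = (⅛)*4 = ½ ≈ 0.50000)
(y + L(-5)*(-19))*O = (-14 + (2*(-1 + 2*(-5))/(2 - 5))*(-19))*(½) = (-14 + (2*(-1 - 10)/(-3))*(-19))*(½) = (-14 + (2*(-⅓)*(-11))*(-19))*(½) = (-14 + (22/3)*(-19))*(½) = (-14 - 418/3)*(½) = -460/3*½ = -230/3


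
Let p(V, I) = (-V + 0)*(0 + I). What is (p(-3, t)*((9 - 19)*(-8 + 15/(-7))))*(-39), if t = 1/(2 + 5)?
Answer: -83070/49 ≈ -1695.3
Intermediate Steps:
t = ⅐ (t = 1/7 = ⅐ ≈ 0.14286)
p(V, I) = -I*V (p(V, I) = (-V)*I = -I*V)
(p(-3, t)*((9 - 19)*(-8 + 15/(-7))))*(-39) = ((-1*⅐*(-3))*((9 - 19)*(-8 + 15/(-7))))*(-39) = (3*(-10*(-8 + 15*(-⅐)))/7)*(-39) = (3*(-10*(-8 - 15/7))/7)*(-39) = (3*(-10*(-71/7))/7)*(-39) = ((3/7)*(710/7))*(-39) = (2130/49)*(-39) = -83070/49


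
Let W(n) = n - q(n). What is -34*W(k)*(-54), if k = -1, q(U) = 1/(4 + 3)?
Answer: -14688/7 ≈ -2098.3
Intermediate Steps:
q(U) = ⅐ (q(U) = 1/7 = ⅐)
W(n) = -⅐ + n (W(n) = n - 1*⅐ = n - ⅐ = -⅐ + n)
-34*W(k)*(-54) = -34*(-⅐ - 1)*(-54) = -34*(-8/7)*(-54) = (272/7)*(-54) = -14688/7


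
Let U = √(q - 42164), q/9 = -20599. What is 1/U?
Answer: -I*√227555/227555 ≈ -0.0020963*I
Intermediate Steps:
q = -185391 (q = 9*(-20599) = -185391)
U = I*√227555 (U = √(-185391 - 42164) = √(-227555) = I*√227555 ≈ 477.03*I)
1/U = 1/(I*√227555) = -I*√227555/227555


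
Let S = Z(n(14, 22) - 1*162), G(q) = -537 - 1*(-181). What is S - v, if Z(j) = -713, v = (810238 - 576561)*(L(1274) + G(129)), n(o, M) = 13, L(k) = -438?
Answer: 185538825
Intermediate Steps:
G(q) = -356 (G(q) = -537 + 181 = -356)
v = -185539538 (v = (810238 - 576561)*(-438 - 356) = 233677*(-794) = -185539538)
S = -713
S - v = -713 - 1*(-185539538) = -713 + 185539538 = 185538825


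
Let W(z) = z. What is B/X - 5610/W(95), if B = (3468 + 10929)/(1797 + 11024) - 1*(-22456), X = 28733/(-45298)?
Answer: -4207076585008/118632713 ≈ -35463.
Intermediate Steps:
X = -28733/45298 (X = 28733*(-1/45298) = -28733/45298 ≈ -0.63431)
B = 287922773/12821 (B = 14397/12821 + 22456 = 287922773/12821 ≈ 22457.)
B/X - 5610/W(95) = 287922773/(12821*(-28733/45298)) - 5610/95 = (287922773/12821)*(-45298/28733) - 5610*1/95 = -221056369006/6243827 - 1122/19 = -4207076585008/118632713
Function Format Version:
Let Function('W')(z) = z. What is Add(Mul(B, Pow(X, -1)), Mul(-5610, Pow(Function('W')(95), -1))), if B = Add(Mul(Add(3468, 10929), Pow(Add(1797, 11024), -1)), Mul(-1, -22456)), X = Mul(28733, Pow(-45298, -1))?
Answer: Rational(-4207076585008, 118632713) ≈ -35463.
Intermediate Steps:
X = Rational(-28733, 45298) (X = Mul(28733, Rational(-1, 45298)) = Rational(-28733, 45298) ≈ -0.63431)
B = Rational(287922773, 12821) (B = Add(Mul(14397, Pow(12821, -1)), 22456) = Add(Mul(14397, Rational(1, 12821)), 22456) = Add(Rational(14397, 12821), 22456) = Rational(287922773, 12821) ≈ 22457.)
Add(Mul(B, Pow(X, -1)), Mul(-5610, Pow(Function('W')(95), -1))) = Add(Mul(Rational(287922773, 12821), Pow(Rational(-28733, 45298), -1)), Mul(-5610, Pow(95, -1))) = Add(Mul(Rational(287922773, 12821), Rational(-45298, 28733)), Mul(-5610, Rational(1, 95))) = Add(Rational(-221056369006, 6243827), Rational(-1122, 19)) = Rational(-4207076585008, 118632713)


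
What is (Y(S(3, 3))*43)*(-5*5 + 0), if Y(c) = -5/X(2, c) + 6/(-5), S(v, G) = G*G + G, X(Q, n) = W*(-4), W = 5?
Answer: 4085/4 ≈ 1021.3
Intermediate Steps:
X(Q, n) = -20 (X(Q, n) = 5*(-4) = -20)
S(v, G) = G + G² (S(v, G) = G² + G = G + G²)
Y(c) = -19/20 (Y(c) = -5/(-20) + 6/(-5) = -5*(-1/20) + 6*(-⅕) = ¼ - 6/5 = -19/20)
(Y(S(3, 3))*43)*(-5*5 + 0) = (-19/20*43)*(-5*5 + 0) = -817*(-25 + 0)/20 = -817/20*(-25) = 4085/4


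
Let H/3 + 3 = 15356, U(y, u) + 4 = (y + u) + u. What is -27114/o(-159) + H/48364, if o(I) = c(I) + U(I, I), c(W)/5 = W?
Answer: 342528195/15428116 ≈ 22.202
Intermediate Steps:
U(y, u) = -4 + y + 2*u (U(y, u) = -4 + ((y + u) + u) = -4 + ((u + y) + u) = -4 + (y + 2*u) = -4 + y + 2*u)
c(W) = 5*W
H = 46059 (H = -9 + 3*15356 = -9 + 46068 = 46059)
o(I) = -4 + 8*I (o(I) = 5*I + (-4 + I + 2*I) = 5*I + (-4 + 3*I) = -4 + 8*I)
-27114/o(-159) + H/48364 = -27114/(-4 + 8*(-159)) + 46059/48364 = -27114/(-4 - 1272) + 46059*(1/48364) = -27114/(-1276) + 46059/48364 = -27114*(-1/1276) + 46059/48364 = 13557/638 + 46059/48364 = 342528195/15428116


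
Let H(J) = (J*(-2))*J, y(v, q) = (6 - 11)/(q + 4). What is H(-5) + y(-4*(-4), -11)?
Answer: -345/7 ≈ -49.286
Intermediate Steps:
y(v, q) = -5/(4 + q)
H(J) = -2*J² (H(J) = (-2*J)*J = -2*J²)
H(-5) + y(-4*(-4), -11) = -2*(-5)² - 5/(4 - 11) = -2*25 - 5/(-7) = -50 - 5*(-⅐) = -50 + 5/7 = -345/7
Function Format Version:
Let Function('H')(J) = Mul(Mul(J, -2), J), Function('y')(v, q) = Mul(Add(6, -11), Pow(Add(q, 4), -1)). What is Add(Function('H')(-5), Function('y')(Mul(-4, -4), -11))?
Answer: Rational(-345, 7) ≈ -49.286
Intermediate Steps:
Function('y')(v, q) = Mul(-5, Pow(Add(4, q), -1))
Function('H')(J) = Mul(-2, Pow(J, 2)) (Function('H')(J) = Mul(Mul(-2, J), J) = Mul(-2, Pow(J, 2)))
Add(Function('H')(-5), Function('y')(Mul(-4, -4), -11)) = Add(Mul(-2, Pow(-5, 2)), Mul(-5, Pow(Add(4, -11), -1))) = Add(Mul(-2, 25), Mul(-5, Pow(-7, -1))) = Add(-50, Mul(-5, Rational(-1, 7))) = Add(-50, Rational(5, 7)) = Rational(-345, 7)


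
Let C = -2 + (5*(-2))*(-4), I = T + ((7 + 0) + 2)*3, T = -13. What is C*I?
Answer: 532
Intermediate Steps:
I = 14 (I = -13 + ((7 + 0) + 2)*3 = -13 + (7 + 2)*3 = -13 + 9*3 = -13 + 27 = 14)
C = 38 (C = -2 - 10*(-4) = -2 + 40 = 38)
C*I = 38*14 = 532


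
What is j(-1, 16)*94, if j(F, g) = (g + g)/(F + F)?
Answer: -1504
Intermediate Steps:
j(F, g) = g/F (j(F, g) = (2*g)/((2*F)) = (2*g)*(1/(2*F)) = g/F)
j(-1, 16)*94 = (16/(-1))*94 = (16*(-1))*94 = -16*94 = -1504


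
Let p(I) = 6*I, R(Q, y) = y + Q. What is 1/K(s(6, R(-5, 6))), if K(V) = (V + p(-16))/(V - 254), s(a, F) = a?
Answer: 124/45 ≈ 2.7556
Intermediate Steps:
R(Q, y) = Q + y
K(V) = (-96 + V)/(-254 + V) (K(V) = (V + 6*(-16))/(V - 254) = (V - 96)/(-254 + V) = (-96 + V)/(-254 + V))
1/K(s(6, R(-5, 6))) = 1/((-96 + 6)/(-254 + 6)) = 1/(-90/(-248)) = 1/(-1/248*(-90)) = 1/(45/124) = 124/45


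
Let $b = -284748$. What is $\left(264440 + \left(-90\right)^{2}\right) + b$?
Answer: $-12208$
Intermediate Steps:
$\left(264440 + \left(-90\right)^{2}\right) + b = \left(264440 + \left(-90\right)^{2}\right) - 284748 = \left(264440 + 8100\right) - 284748 = 272540 - 284748 = -12208$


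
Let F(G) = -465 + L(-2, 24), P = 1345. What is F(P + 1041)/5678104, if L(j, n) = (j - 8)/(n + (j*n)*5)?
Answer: -50215/613235232 ≈ -8.1885e-5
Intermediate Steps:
L(j, n) = (-8 + j)/(n + 5*j*n)
F(G) = -50215/108 (F(G) = -465 + (-8 - 2)/(24*(1 + 5*(-2))) = -465 + (1/24)*(-10)/(1 - 10) = -465 + (1/24)*(-10)/(-9) = -465 + (1/24)*(-1/9)*(-10) = -465 + 5/108 = -50215/108)
F(P + 1041)/5678104 = -50215/108/5678104 = -50215/108*1/5678104 = -50215/613235232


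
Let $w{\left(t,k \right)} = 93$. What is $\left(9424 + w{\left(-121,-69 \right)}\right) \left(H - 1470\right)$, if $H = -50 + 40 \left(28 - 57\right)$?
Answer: $-25505560$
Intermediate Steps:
$H = -1210$ ($H = -50 + 40 \left(28 - 57\right) = -50 + 40 \left(-29\right) = -50 - 1160 = -1210$)
$\left(9424 + w{\left(-121,-69 \right)}\right) \left(H - 1470\right) = \left(9424 + 93\right) \left(-1210 - 1470\right) = 9517 \left(-2680\right) = -25505560$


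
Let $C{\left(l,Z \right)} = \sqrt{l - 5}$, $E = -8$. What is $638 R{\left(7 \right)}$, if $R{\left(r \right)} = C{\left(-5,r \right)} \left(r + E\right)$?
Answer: $- 638 i \sqrt{10} \approx - 2017.5 i$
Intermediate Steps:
$C{\left(l,Z \right)} = \sqrt{-5 + l}$
$R{\left(r \right)} = i \sqrt{10} \left(-8 + r\right)$ ($R{\left(r \right)} = \sqrt{-5 - 5} \left(r - 8\right) = \sqrt{-10} \left(-8 + r\right) = i \sqrt{10} \left(-8 + r\right)$)
$638 R{\left(7 \right)} = 638 i \sqrt{10} \left(-8 + 7\right) = 638 i \sqrt{10} \left(-1\right) = 638 \left(- i \sqrt{10}\right) = - 638 i \sqrt{10}$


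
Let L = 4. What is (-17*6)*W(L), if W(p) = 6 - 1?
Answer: -510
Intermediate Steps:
W(p) = 5
(-17*6)*W(L) = -17*6*5 = -102*5 = -510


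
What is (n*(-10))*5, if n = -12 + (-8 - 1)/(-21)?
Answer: 4050/7 ≈ 578.57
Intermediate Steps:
n = -81/7 (n = -12 - 9*(-1/21) = -12 + 3/7 = -81/7 ≈ -11.571)
(n*(-10))*5 = -81/7*(-10)*5 = (810/7)*5 = 4050/7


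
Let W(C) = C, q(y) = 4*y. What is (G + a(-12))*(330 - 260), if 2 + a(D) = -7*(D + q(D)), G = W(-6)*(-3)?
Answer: 30520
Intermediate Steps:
G = 18 (G = -6*(-3) = 18)
a(D) = -2 - 35*D (a(D) = -2 - 7*(D + 4*D) = -2 - 35*D)
(G + a(-12))*(330 - 260) = (18 + (-2 - 35*(-12)))*(330 - 260) = (18 + (-2 + 420))*70 = (18 + 418)*70 = 436*70 = 30520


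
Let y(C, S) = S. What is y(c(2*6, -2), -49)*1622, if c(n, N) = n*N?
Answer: -79478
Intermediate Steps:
c(n, N) = N*n
y(c(2*6, -2), -49)*1622 = -49*1622 = -79478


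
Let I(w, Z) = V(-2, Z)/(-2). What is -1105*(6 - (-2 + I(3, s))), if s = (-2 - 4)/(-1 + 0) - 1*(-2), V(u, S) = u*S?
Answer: 0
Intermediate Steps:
V(u, S) = S*u
s = 8 (s = -6/(-1) + 2 = -6*(-1) + 2 = 6 + 2 = 8)
I(w, Z) = Z (I(w, Z) = (Z*(-2))/(-2) = -2*Z*(-½) = Z)
-1105*(6 - (-2 + I(3, s))) = -1105*(6 - (-2 + 8)) = -1105*(6 - 1*6) = -1105*(6 - 6) = -1105*0 = 0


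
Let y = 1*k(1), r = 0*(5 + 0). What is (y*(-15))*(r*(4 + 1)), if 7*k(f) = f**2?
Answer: 0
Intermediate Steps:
r = 0 (r = 0*5 = 0)
k(f) = f**2/7
y = 1/7 (y = 1*((1/7)*1**2) = 1*((1/7)*1) = 1*(1/7) = 1/7 ≈ 0.14286)
(y*(-15))*(r*(4 + 1)) = ((1/7)*(-15))*(0*(4 + 1)) = -0*5 = -15/7*0 = 0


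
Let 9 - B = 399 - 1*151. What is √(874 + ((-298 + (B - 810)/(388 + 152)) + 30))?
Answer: √4892865/90 ≈ 24.578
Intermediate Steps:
B = -239 (B = 9 - (399 - 1*151) = 9 - (399 - 151) = 9 - 1*248 = 9 - 248 = -239)
√(874 + ((-298 + (B - 810)/(388 + 152)) + 30)) = √(874 + ((-298 + (-239 - 810)/(388 + 152)) + 30)) = √(874 + ((-298 - 1049/540) + 30)) = √(874 + (-161969/540 + 30)) = √(874 - 145769/540) = √(326191/540) = √4892865/90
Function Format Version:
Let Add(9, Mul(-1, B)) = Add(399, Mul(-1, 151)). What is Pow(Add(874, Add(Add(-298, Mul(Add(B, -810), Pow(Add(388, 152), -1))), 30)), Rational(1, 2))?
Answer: Mul(Rational(1, 90), Pow(4892865, Rational(1, 2))) ≈ 24.578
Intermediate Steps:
B = -239 (B = Add(9, Mul(-1, Add(399, Mul(-1, 151)))) = Add(9, Mul(-1, Add(399, -151))) = Add(9, Mul(-1, 248)) = Add(9, -248) = -239)
Pow(Add(874, Add(Add(-298, Mul(Add(B, -810), Pow(Add(388, 152), -1))), 30)), Rational(1, 2)) = Pow(Add(874, Add(Add(-298, Mul(Add(-239, -810), Pow(Add(388, 152), -1))), 30)), Rational(1, 2)) = Pow(Add(874, Add(Add(-298, Mul(-1049, Pow(540, -1))), 30)), Rational(1, 2)) = Pow(Add(874, Add(Add(-298, Mul(-1049, Rational(1, 540))), 30)), Rational(1, 2)) = Pow(Add(874, Add(Add(-298, Rational(-1049, 540)), 30)), Rational(1, 2)) = Pow(Add(874, Add(Rational(-161969, 540), 30)), Rational(1, 2)) = Pow(Add(874, Rational(-145769, 540)), Rational(1, 2)) = Pow(Rational(326191, 540), Rational(1, 2)) = Mul(Rational(1, 90), Pow(4892865, Rational(1, 2)))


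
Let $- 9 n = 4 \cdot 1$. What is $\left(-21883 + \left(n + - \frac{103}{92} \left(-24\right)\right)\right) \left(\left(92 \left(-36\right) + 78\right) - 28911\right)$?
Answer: $\frac{48477992365}{69} \approx 7.0258 \cdot 10^{8}$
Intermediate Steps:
$n = - \frac{4}{9}$ ($n = - \frac{4 \cdot 1}{9} = \left(- \frac{1}{9}\right) 4 = - \frac{4}{9} \approx -0.44444$)
$\left(-21883 + \left(n + - \frac{103}{92} \left(-24\right)\right)\right) \left(\left(92 \left(-36\right) + 78\right) - 28911\right) = \left(-21883 - \left(\frac{4}{9} - - \frac{103}{92} \left(-24\right)\right)\right) \left(\left(92 \left(-36\right) + 78\right) - 28911\right) = \left(-21883 - \left(\frac{4}{9} - \left(-103\right) \frac{1}{92} \left(-24\right)\right)\right) \left(\left(-3312 + 78\right) - 28911\right) = \left(-21883 - - \frac{5470}{207}\right) \left(-3234 - 28911\right) = \left(-21883 + \left(- \frac{4}{9} + \frac{618}{23}\right)\right) \left(-32145\right) = \left(-21883 + \frac{5470}{207}\right) \left(-32145\right) = \left(- \frac{4524311}{207}\right) \left(-32145\right) = \frac{48477992365}{69}$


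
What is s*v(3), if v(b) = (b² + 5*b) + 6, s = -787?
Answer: -23610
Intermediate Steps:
v(b) = 6 + b² + 5*b
s*v(3) = -787*(6 + 3² + 5*3) = -787*(6 + 9 + 15) = -787*30 = -23610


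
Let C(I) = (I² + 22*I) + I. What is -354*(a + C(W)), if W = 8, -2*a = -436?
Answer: -164964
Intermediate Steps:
a = 218 (a = -½*(-436) = 218)
C(I) = I² + 23*I
-354*(a + C(W)) = -354*(218 + 8*(23 + 8)) = -354*(218 + 8*31) = -354*(218 + 248) = -354*466 = -164964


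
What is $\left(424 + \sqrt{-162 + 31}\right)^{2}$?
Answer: $\left(424 + i \sqrt{131}\right)^{2} \approx 1.7965 \cdot 10^{5} + 9705.8 i$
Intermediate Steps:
$\left(424 + \sqrt{-162 + 31}\right)^{2} = \left(424 + \sqrt{-131}\right)^{2} = \left(424 + i \sqrt{131}\right)^{2}$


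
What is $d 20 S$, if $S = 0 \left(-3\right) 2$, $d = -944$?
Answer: $0$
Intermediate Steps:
$S = 0$ ($S = 0 \cdot 2 = 0$)
$d 20 S = \left(-944\right) 20 \cdot 0 = \left(-18880\right) 0 = 0$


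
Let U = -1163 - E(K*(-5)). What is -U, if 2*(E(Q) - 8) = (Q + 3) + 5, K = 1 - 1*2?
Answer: 2355/2 ≈ 1177.5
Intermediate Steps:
K = -1 (K = 1 - 2 = -1)
E(Q) = 12 + Q/2 (E(Q) = 8 + ((Q + 3) + 5)/2 = 8 + ((3 + Q) + 5)/2 = 8 + (8 + Q)/2 = 8 + (4 + Q/2) = 12 + Q/2)
U = -2355/2 (U = -1163 - (12 + (-1*(-5))/2) = -1163 - (12 + (1/2)*5) = -1163 - (12 + 5/2) = -1163 - 1*29/2 = -1163 - 29/2 = -2355/2 ≈ -1177.5)
-U = -1*(-2355/2) = 2355/2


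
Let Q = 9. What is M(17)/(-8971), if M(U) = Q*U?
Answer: -153/8971 ≈ -0.017055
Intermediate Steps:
M(U) = 9*U
M(17)/(-8971) = (9*17)/(-8971) = 153*(-1/8971) = -153/8971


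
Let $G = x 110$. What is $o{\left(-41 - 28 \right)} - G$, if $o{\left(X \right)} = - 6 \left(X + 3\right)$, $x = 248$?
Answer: $-26884$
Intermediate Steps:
$o{\left(X \right)} = -18 - 6 X$ ($o{\left(X \right)} = - 6 \left(3 + X\right) = -18 - 6 X$)
$G = 27280$ ($G = 248 \cdot 110 = 27280$)
$o{\left(-41 - 28 \right)} - G = \left(-18 - 6 \left(-41 - 28\right)\right) - 27280 = \left(-18 - -414\right) - 27280 = \left(-18 + 414\right) - 27280 = 396 - 27280 = -26884$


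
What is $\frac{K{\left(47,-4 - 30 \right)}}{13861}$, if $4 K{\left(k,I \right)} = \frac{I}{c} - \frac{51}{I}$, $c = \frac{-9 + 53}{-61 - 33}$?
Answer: $\frac{1631}{1219768} \approx 0.0013371$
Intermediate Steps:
$c = - \frac{22}{47}$ ($c = \frac{44}{-94} = 44 \left(- \frac{1}{94}\right) = - \frac{22}{47} \approx -0.46809$)
$K{\left(k,I \right)} = - \frac{51}{4 I} - \frac{47 I}{88}$ ($K{\left(k,I \right)} = \frac{\frac{I}{- \frac{22}{47}} - \frac{51}{I}}{4} = \frac{I \left(- \frac{47}{22}\right) - \frac{51}{I}}{4} = \frac{- \frac{47 I}{22} - \frac{51}{I}}{4} = \frac{- \frac{51}{I} - \frac{47 I}{22}}{4} = - \frac{51}{4 I} - \frac{47 I}{88}$)
$\frac{K{\left(47,-4 - 30 \right)}}{13861} = \frac{\frac{1}{88} \frac{1}{-4 - 30} \left(-1122 - 47 \left(-4 - 30\right)^{2}\right)}{13861} = \frac{-1122 - 47 \left(-4 - 30\right)^{2}}{88 \left(-4 - 30\right)} \frac{1}{13861} = \frac{-1122 - 47 \left(-34\right)^{2}}{88 \left(-34\right)} \frac{1}{13861} = \frac{1}{88} \left(- \frac{1}{34}\right) \left(-1122 - 54332\right) \frac{1}{13861} = \frac{1}{88} \left(- \frac{1}{34}\right) \left(-55454\right) \frac{1}{13861} = \frac{1631}{88} \cdot \frac{1}{13861} = \frac{1631}{1219768}$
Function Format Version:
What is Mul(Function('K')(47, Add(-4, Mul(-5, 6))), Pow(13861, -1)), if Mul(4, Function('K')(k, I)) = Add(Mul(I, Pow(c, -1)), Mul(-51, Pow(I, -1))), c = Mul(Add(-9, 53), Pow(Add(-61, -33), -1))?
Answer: Rational(1631, 1219768) ≈ 0.0013371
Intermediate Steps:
c = Rational(-22, 47) (c = Mul(44, Pow(-94, -1)) = Mul(44, Rational(-1, 94)) = Rational(-22, 47) ≈ -0.46809)
Function('K')(k, I) = Add(Mul(Rational(-51, 4), Pow(I, -1)), Mul(Rational(-47, 88), I)) (Function('K')(k, I) = Mul(Rational(1, 4), Add(Mul(I, Pow(Rational(-22, 47), -1)), Mul(-51, Pow(I, -1)))) = Mul(Rational(1, 4), Add(Mul(I, Rational(-47, 22)), Mul(-51, Pow(I, -1)))) = Mul(Rational(1, 4), Add(Mul(Rational(-47, 22), I), Mul(-51, Pow(I, -1)))) = Mul(Rational(1, 4), Add(Mul(-51, Pow(I, -1)), Mul(Rational(-47, 22), I))) = Add(Mul(Rational(-51, 4), Pow(I, -1)), Mul(Rational(-47, 88), I)))
Mul(Function('K')(47, Add(-4, Mul(-5, 6))), Pow(13861, -1)) = Mul(Mul(Rational(1, 88), Pow(Add(-4, Mul(-5, 6)), -1), Add(-1122, Mul(-47, Pow(Add(-4, Mul(-5, 6)), 2)))), Pow(13861, -1)) = Mul(Mul(Rational(1, 88), Pow(Add(-4, -30), -1), Add(-1122, Mul(-47, Pow(Add(-4, -30), 2)))), Rational(1, 13861)) = Mul(Mul(Rational(1, 88), Pow(-34, -1), Add(-1122, Mul(-47, Pow(-34, 2)))), Rational(1, 13861)) = Mul(Mul(Rational(1, 88), Rational(-1, 34), Add(-1122, Mul(-47, 1156))), Rational(1, 13861)) = Mul(Mul(Rational(1, 88), Rational(-1, 34), Add(-1122, -54332)), Rational(1, 13861)) = Mul(Mul(Rational(1, 88), Rational(-1, 34), -55454), Rational(1, 13861)) = Mul(Rational(1631, 88), Rational(1, 13861)) = Rational(1631, 1219768)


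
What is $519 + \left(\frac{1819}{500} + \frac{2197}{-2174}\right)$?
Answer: $\frac{283504503}{543500} \approx 521.63$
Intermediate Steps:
$519 + \left(\frac{1819}{500} + \frac{2197}{-2174}\right) = 519 + \left(1819 \cdot \frac{1}{500} + 2197 \left(- \frac{1}{2174}\right)\right) = 519 + \left(\frac{1819}{500} - \frac{2197}{2174}\right) = 519 + \frac{1428003}{543500} = \frac{283504503}{543500}$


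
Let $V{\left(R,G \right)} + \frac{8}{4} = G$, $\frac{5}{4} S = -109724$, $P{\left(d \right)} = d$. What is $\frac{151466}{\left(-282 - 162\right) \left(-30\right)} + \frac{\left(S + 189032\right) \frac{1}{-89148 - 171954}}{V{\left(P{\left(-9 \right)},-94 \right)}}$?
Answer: $\frac{6593687393}{579646440} \approx 11.375$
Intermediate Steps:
$S = - \frac{438896}{5}$ ($S = \frac{4}{5} \left(-109724\right) = - \frac{438896}{5} \approx -87779.0$)
$V{\left(R,G \right)} = -2 + G$
$\frac{151466}{\left(-282 - 162\right) \left(-30\right)} + \frac{\left(S + 189032\right) \frac{1}{-89148 - 171954}}{V{\left(P{\left(-9 \right)},-94 \right)}} = \frac{151466}{\left(-282 - 162\right) \left(-30\right)} + \frac{\left(- \frac{438896}{5} + 189032\right) \frac{1}{-89148 - 171954}}{-2 - 94} = \frac{151466}{\left(-444\right) \left(-30\right)} + \frac{\frac{506264}{5} \frac{1}{-261102}}{-96} = \frac{151466}{13320} + \frac{506264}{5} \left(- \frac{1}{261102}\right) \left(- \frac{1}{96}\right) = 151466 \cdot \frac{1}{13320} - - \frac{63283}{15666120} = \frac{75733}{6660} + \frac{63283}{15666120} = \frac{6593687393}{579646440}$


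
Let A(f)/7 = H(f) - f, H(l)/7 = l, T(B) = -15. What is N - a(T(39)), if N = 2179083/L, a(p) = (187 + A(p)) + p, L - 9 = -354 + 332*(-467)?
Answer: 68989079/155389 ≈ 443.98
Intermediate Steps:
H(l) = 7*l
L = -155389 (L = 9 + (-354 + 332*(-467)) = 9 + (-354 - 155044) = 9 - 155398 = -155389)
A(f) = 42*f (A(f) = 7*(7*f - f) = 7*(6*f) = 42*f)
a(p) = 187 + 43*p (a(p) = (187 + 42*p) + p = 187 + 43*p)
N = -2179083/155389 (N = 2179083/(-155389) = 2179083*(-1/155389) = -2179083/155389 ≈ -14.023)
N - a(T(39)) = -2179083/155389 - (187 + 43*(-15)) = -2179083/155389 - (187 - 645) = -2179083/155389 - 1*(-458) = -2179083/155389 + 458 = 68989079/155389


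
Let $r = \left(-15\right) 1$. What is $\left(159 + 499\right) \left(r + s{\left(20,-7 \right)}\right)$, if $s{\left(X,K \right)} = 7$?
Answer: $-5264$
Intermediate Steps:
$r = -15$
$\left(159 + 499\right) \left(r + s{\left(20,-7 \right)}\right) = \left(159 + 499\right) \left(-15 + 7\right) = 658 \left(-8\right) = -5264$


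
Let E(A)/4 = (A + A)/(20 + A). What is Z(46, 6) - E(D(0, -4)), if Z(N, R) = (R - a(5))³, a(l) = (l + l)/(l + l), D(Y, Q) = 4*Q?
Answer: 157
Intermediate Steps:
E(A) = 8*A/(20 + A) (E(A) = 4*((A + A)/(20 + A)) = 4*((2*A)/(20 + A)) = 4*(2*A/(20 + A)) = 8*A/(20 + A))
a(l) = 1 (a(l) = (2*l)/((2*l)) = (2*l)*(1/(2*l)) = 1)
Z(N, R) = (-1 + R)³ (Z(N, R) = (R - 1*1)³ = (R - 1)³ = (-1 + R)³)
Z(46, 6) - E(D(0, -4)) = (-1 + 6)³ - 8*4*(-4)/(20 + 4*(-4)) = 5³ - 8*(-16)/(20 - 16) = 125 - 8*(-16)/4 = 125 - 1*(-32) = 125 + 32 = 157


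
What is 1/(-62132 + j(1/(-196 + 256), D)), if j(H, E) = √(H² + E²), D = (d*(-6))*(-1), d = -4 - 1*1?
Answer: -223675200/13897384286399 - 60*√3240001/13897384286399 ≈ -1.6103e-5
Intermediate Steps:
d = -5 (d = -4 - 1 = -5)
D = -30 (D = -5*(-6)*(-1) = 30*(-1) = -30)
j(H, E) = √(E² + H²)
1/(-62132 + j(1/(-196 + 256), D)) = 1/(-62132 + √((-30)² + (1/(-196 + 256))²)) = 1/(-62132 + √(900 + (1/60)²)) = 1/(-62132 + √(900 + 1/3600)) = 1/(-62132 + √(3240001/3600)) = 1/(-62132 + √3240001/60)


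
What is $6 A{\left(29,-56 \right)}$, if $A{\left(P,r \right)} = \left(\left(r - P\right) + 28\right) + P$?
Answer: $-168$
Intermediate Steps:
$A{\left(P,r \right)} = 28 + r$ ($A{\left(P,r \right)} = \left(28 + r - P\right) + P = 28 + r$)
$6 A{\left(29,-56 \right)} = 6 \left(28 - 56\right) = 6 \left(-28\right) = -168$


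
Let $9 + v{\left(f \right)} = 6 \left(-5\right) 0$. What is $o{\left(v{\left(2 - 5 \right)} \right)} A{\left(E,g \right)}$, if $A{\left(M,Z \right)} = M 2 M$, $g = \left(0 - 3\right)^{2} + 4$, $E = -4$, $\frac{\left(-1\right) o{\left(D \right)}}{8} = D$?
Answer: $2304$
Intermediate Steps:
$v{\left(f \right)} = -9$ ($v{\left(f \right)} = -9 + 6 \left(-5\right) 0 = -9 - 0 = -9 + 0 = -9$)
$o{\left(D \right)} = - 8 D$
$g = 13$ ($g = \left(-3\right)^{2} + 4 = 9 + 4 = 13$)
$A{\left(M,Z \right)} = 2 M^{2}$ ($A{\left(M,Z \right)} = 2 M M = 2 M^{2}$)
$o{\left(v{\left(2 - 5 \right)} \right)} A{\left(E,g \right)} = \left(-8\right) \left(-9\right) 2 \left(-4\right)^{2} = 72 \cdot 2 \cdot 16 = 72 \cdot 32 = 2304$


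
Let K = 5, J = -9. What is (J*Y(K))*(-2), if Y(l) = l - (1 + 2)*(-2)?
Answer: 198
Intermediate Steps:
Y(l) = 6 + l (Y(l) = l - 3*(-2) = l - 1*(-6) = l + 6 = 6 + l)
(J*Y(K))*(-2) = -9*(6 + 5)*(-2) = -9*11*(-2) = -99*(-2) = 198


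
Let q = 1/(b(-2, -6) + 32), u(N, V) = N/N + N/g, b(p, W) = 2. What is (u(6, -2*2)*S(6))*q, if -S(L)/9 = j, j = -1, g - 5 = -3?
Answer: 18/17 ≈ 1.0588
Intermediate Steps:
g = 2 (g = 5 - 3 = 2)
S(L) = 9 (S(L) = -9*(-1) = 9)
u(N, V) = 1 + N/2 (u(N, V) = N/N + N/2 = 1 + N*(½) = 1 + N/2)
q = 1/34 (q = 1/(2 + 32) = 1/34 ≈ 0.029412)
(u(6, -2*2)*S(6))*q = ((1 + (½)*6)*9)*(1/34) = ((1 + 3)*9)*(1/34) = (4*9)*(1/34) = 36*(1/34) = 18/17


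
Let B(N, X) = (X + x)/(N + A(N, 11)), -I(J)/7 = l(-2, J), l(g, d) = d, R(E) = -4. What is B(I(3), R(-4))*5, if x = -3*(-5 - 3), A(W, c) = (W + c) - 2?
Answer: -100/33 ≈ -3.0303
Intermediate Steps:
A(W, c) = -2 + W + c
I(J) = -7*J
x = 24 (x = -3*(-8) = 24)
B(N, X) = (24 + X)/(9 + 2*N) (B(N, X) = (X + 24)/(N + (-2 + N + 11)) = (24 + X)/(N + (9 + N)) = (24 + X)/(9 + 2*N))
B(I(3), R(-4))*5 = ((24 - 4)/(9 + 2*(-7*3)))*5 = (20/(9 + 2*(-21)))*5 = (20/(9 - 42))*5 = (20/(-33))*5 = -1/33*20*5 = -20/33*5 = -100/33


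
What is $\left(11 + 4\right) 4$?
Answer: $60$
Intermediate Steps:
$\left(11 + 4\right) 4 = 15 \cdot 4 = 60$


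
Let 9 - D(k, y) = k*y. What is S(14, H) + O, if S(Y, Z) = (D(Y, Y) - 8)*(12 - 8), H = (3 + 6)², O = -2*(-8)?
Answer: -764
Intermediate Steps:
O = 16
D(k, y) = 9 - k*y
H = 81 (H = 9² = 81)
S(Y, Z) = 4 - 4*Y² (S(Y, Z) = ((9 - Y*Y) - 8)*(12 - 8) = ((9 - Y²) - 8)*4 = (1 - Y²)*4 = 4 - 4*Y²)
S(14, H) + O = (4 - 4*14²) + 16 = (4 - 4*196) + 16 = (4 - 784) + 16 = -780 + 16 = -764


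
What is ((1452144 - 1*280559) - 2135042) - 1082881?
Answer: -2046338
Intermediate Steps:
((1452144 - 1*280559) - 2135042) - 1082881 = ((1452144 - 280559) - 2135042) - 1082881 = (1171585 - 2135042) - 1082881 = -963457 - 1082881 = -2046338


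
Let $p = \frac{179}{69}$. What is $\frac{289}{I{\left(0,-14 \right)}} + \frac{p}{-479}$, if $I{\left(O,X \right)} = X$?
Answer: $- \frac{9554245}{462714} \approx -20.648$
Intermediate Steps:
$p = \frac{179}{69}$ ($p = 179 \cdot \frac{1}{69} = \frac{179}{69} \approx 2.5942$)
$\frac{289}{I{\left(0,-14 \right)}} + \frac{p}{-479} = \frac{289}{-14} + \frac{179}{69 \left(-479\right)} = 289 \left(- \frac{1}{14}\right) + \frac{179}{69} \left(- \frac{1}{479}\right) = - \frac{289}{14} - \frac{179}{33051} = - \frac{9554245}{462714}$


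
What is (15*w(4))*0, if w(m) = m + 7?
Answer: 0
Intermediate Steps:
w(m) = 7 + m
(15*w(4))*0 = (15*(7 + 4))*0 = (15*11)*0 = 165*0 = 0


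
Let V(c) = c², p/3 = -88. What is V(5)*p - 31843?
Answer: -38443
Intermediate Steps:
p = -264 (p = 3*(-88) = -264)
V(5)*p - 31843 = 5²*(-264) - 31843 = 25*(-264) - 31843 = -6600 - 31843 = -38443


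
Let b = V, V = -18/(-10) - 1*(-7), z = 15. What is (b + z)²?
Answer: 14161/25 ≈ 566.44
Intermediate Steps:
V = 44/5 (V = -18*(-⅒) + 7 = 9/5 + 7 = 44/5 ≈ 8.8000)
b = 44/5 ≈ 8.8000
(b + z)² = (44/5 + 15)² = (119/5)² = 14161/25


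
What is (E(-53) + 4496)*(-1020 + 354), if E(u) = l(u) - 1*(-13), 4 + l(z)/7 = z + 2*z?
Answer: -2243088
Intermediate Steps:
l(z) = -28 + 21*z (l(z) = -28 + 7*(z + 2*z) = -28 + 7*(3*z) = -28 + 21*z)
E(u) = -15 + 21*u (E(u) = (-28 + 21*u) - 1*(-13) = (-28 + 21*u) + 13 = -15 + 21*u)
(E(-53) + 4496)*(-1020 + 354) = ((-15 + 21*(-53)) + 4496)*(-1020 + 354) = ((-15 - 1113) + 4496)*(-666) = (-1128 + 4496)*(-666) = 3368*(-666) = -2243088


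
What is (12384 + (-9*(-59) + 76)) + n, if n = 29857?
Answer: 42848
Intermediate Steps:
(12384 + (-9*(-59) + 76)) + n = (12384 + (-9*(-59) + 76)) + 29857 = (12384 + (531 + 76)) + 29857 = (12384 + 607) + 29857 = 12991 + 29857 = 42848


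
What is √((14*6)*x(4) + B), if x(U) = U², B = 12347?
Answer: √13691 ≈ 117.01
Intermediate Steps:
√((14*6)*x(4) + B) = √((14*6)*4² + 12347) = √(84*16 + 12347) = √(1344 + 12347) = √13691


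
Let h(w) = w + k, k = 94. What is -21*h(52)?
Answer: -3066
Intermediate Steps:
h(w) = 94 + w (h(w) = w + 94 = 94 + w)
-21*h(52) = -21*(94 + 52) = -21*146 = -3066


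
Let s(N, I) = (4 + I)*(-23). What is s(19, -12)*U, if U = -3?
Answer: -552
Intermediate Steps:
s(N, I) = -92 - 23*I
s(19, -12)*U = (-92 - 23*(-12))*(-3) = (-92 + 276)*(-3) = 184*(-3) = -552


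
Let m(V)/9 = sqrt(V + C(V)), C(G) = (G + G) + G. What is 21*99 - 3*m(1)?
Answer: 2025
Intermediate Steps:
C(G) = 3*G (C(G) = 2*G + G = 3*G)
m(V) = 18*sqrt(V) (m(V) = 9*sqrt(V + 3*V) = 9*sqrt(4*V) = 9*(2*sqrt(V)) = 18*sqrt(V))
21*99 - 3*m(1) = 21*99 - 54*sqrt(1) = 2079 - 54 = 2025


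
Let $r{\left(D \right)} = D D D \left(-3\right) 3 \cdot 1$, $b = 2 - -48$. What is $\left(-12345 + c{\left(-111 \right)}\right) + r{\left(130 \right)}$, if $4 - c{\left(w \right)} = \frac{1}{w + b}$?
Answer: $- \frac{1206905800}{61} \approx -1.9785 \cdot 10^{7}$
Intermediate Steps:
$b = 50$ ($b = 2 + 48 = 50$)
$c{\left(w \right)} = 4 - \frac{1}{50 + w}$ ($c{\left(w \right)} = 4 - \frac{1}{w + 50} = 4 - \frac{1}{50 + w}$)
$r{\left(D \right)} = - 9 D^{3}$ ($r{\left(D \right)} = D D - 3 D 3 \cdot 1 = D D \left(- 9 D\right) 1 = D \left(- 9 D^{2}\right) 1 = - 9 D^{3} \cdot 1 = - 9 D^{3}$)
$\left(-12345 + c{\left(-111 \right)}\right) + r{\left(130 \right)} = \left(-12345 + \frac{199 + 4 \left(-111\right)}{50 - 111}\right) - 9 \cdot 130^{3} = \left(-12345 + \frac{199 - 444}{-61}\right) - 19773000 = \left(-12345 - - \frac{245}{61}\right) - 19773000 = \left(-12345 + \frac{245}{61}\right) - 19773000 = - \frac{752800}{61} - 19773000 = - \frac{1206905800}{61}$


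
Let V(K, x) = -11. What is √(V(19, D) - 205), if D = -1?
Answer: 6*I*√6 ≈ 14.697*I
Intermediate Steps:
√(V(19, D) - 205) = √(-11 - 205) = √(-216) = 6*I*√6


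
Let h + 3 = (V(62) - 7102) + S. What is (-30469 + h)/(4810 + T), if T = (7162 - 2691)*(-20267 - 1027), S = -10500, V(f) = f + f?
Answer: 23975/47600332 ≈ 0.00050367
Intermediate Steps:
V(f) = 2*f
T = -95205474 (T = 4471*(-21294) = -95205474)
h = -17481 (h = -3 + ((2*62 - 7102) - 10500) = -3 + ((124 - 7102) - 10500) = -3 + (-6978 - 10500) = -3 - 17478 = -17481)
(-30469 + h)/(4810 + T) = (-30469 - 17481)/(4810 - 95205474) = -47950/(-95200664) = -47950*(-1/95200664) = 23975/47600332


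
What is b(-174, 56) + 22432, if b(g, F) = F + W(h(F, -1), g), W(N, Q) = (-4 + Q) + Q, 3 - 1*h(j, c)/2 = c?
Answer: 22136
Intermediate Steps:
h(j, c) = 6 - 2*c
W(N, Q) = -4 + 2*Q
b(g, F) = -4 + F + 2*g (b(g, F) = F + (-4 + 2*g) = -4 + F + 2*g)
b(-174, 56) + 22432 = (-4 + 56 + 2*(-174)) + 22432 = (-4 + 56 - 348) + 22432 = -296 + 22432 = 22136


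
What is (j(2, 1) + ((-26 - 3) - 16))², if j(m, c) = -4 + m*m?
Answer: 2025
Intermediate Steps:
j(m, c) = -4 + m²
(j(2, 1) + ((-26 - 3) - 16))² = ((-4 + 2²) + ((-26 - 3) - 16))² = ((-4 + 4) + (-29 - 16))² = (0 - 45)² = (-45)² = 2025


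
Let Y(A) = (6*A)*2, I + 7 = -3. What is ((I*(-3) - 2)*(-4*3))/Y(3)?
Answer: -28/3 ≈ -9.3333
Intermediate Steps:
I = -10 (I = -7 - 3 = -10)
Y(A) = 12*A
((I*(-3) - 2)*(-4*3))/Y(3) = ((-10*(-3) - 2)*(-4*3))/((12*3)) = ((30 - 2)*(-12))/36 = (28*(-12))*(1/36) = -336*1/36 = -28/3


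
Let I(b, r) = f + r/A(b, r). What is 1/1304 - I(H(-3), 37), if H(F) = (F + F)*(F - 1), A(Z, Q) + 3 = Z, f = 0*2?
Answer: -48227/27384 ≈ -1.7611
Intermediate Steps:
f = 0
A(Z, Q) = -3 + Z
H(F) = 2*F*(-1 + F) (H(F) = (2*F)*(-1 + F) = 2*F*(-1 + F))
I(b, r) = r/(-3 + b) (I(b, r) = 0 + r/(-3 + b) = r/(-3 + b))
1/1304 - I(H(-3), 37) = 1/1304 - 37/(-3 + 2*(-3)*(-1 - 3)) = 1/1304 - 37/(-3 + 2*(-3)*(-4)) = 1/1304 - 37/(-3 + 24) = 1/1304 - 37/21 = -48227/27384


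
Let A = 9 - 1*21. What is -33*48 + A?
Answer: -1596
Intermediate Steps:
A = -12 (A = 9 - 21 = -12)
-33*48 + A = -33*48 - 12 = -1584 - 12 = -1596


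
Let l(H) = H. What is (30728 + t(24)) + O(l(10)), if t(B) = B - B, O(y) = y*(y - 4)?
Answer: 30788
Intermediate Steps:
O(y) = y*(-4 + y)
t(B) = 0
(30728 + t(24)) + O(l(10)) = (30728 + 0) + 10*(-4 + 10) = 30728 + 10*6 = 30728 + 60 = 30788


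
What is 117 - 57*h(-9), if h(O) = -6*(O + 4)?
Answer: -1593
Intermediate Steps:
h(O) = -24 - 6*O (h(O) = -6*(4 + O) = -24 - 6*O)
117 - 57*h(-9) = 117 - 57*(-24 - 6*(-9)) = 117 - 57*(-24 + 54) = 117 - 57*30 = 117 - 1710 = -1593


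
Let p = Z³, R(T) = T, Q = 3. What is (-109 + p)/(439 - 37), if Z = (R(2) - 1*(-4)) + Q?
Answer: 310/201 ≈ 1.5423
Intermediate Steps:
Z = 9 (Z = (2 - 1*(-4)) + 3 = (2 + 4) + 3 = 6 + 3 = 9)
p = 729 (p = 9³ = 729)
(-109 + p)/(439 - 37) = (-109 + 729)/(439 - 37) = 620/402 = 620*(1/402) = 310/201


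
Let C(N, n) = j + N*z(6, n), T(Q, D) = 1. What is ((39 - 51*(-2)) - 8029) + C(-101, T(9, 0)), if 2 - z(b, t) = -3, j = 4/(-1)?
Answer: -8397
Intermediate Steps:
j = -4 (j = 4*(-1) = -4)
z(b, t) = 5 (z(b, t) = 2 - 1*(-3) = 2 + 3 = 5)
C(N, n) = -4 + 5*N (C(N, n) = -4 + N*5 = -4 + 5*N)
((39 - 51*(-2)) - 8029) + C(-101, T(9, 0)) = ((39 - 51*(-2)) - 8029) + (-4 + 5*(-101)) = ((39 + 102) - 8029) + (-4 - 505) = (141 - 8029) - 509 = -7888 - 509 = -8397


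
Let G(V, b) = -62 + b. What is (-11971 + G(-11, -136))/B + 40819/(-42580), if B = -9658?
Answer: 61963059/205618820 ≈ 0.30135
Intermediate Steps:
(-11971 + G(-11, -136))/B + 40819/(-42580) = (-11971 + (-62 - 136))/(-9658) + 40819/(-42580) = (-11971 - 198)*(-1/9658) + 40819*(-1/42580) = -12169*(-1/9658) - 40819/42580 = 12169/9658 - 40819/42580 = 61963059/205618820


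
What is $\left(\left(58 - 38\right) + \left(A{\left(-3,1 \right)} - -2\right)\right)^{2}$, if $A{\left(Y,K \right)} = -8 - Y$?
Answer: $289$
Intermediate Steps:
$\left(\left(58 - 38\right) + \left(A{\left(-3,1 \right)} - -2\right)\right)^{2} = \left(\left(58 - 38\right) - 3\right)^{2} = \left(20 + \left(\left(-8 + 3\right) + 2\right)\right)^{2} = \left(20 + \left(-5 + 2\right)\right)^{2} = \left(20 - 3\right)^{2} = 17^{2} = 289$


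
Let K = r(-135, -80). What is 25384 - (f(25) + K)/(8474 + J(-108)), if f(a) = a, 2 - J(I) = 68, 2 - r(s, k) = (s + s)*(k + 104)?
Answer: 213422165/8408 ≈ 25383.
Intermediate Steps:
r(s, k) = 2 - 2*s*(104 + k) (r(s, k) = 2 - (s + s)*(k + 104) = 2 - 2*s*(104 + k))
J(I) = -66 (J(I) = 2 - 1*68 = 2 - 68 = -66)
K = 6482 (K = 2 - 208*(-135) - 2*(-80)*(-135) = 2 + 28080 - 21600 = 6482)
25384 - (f(25) + K)/(8474 + J(-108)) = 25384 - (25 + 6482)/(8474 - 66) = 25384 - 6507/8408 = 213422165/8408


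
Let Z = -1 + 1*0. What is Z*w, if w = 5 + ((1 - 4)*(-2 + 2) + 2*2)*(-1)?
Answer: -1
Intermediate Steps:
Z = -1 (Z = -1 + 0 = -1)
w = 1 (w = 5 + (-3*0 + 4)*(-1) = 5 + (0 + 4)*(-1) = 5 + 4*(-1) = 5 - 4 = 1)
Z*w = -1*1 = -1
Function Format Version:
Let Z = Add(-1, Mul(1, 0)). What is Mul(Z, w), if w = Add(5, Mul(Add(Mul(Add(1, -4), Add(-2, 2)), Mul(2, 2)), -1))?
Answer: -1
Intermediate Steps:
Z = -1 (Z = Add(-1, 0) = -1)
w = 1 (w = Add(5, Mul(Add(Mul(-3, 0), 4), -1)) = Add(5, Mul(Add(0, 4), -1)) = Add(5, Mul(4, -1)) = Add(5, -4) = 1)
Mul(Z, w) = Mul(-1, 1) = -1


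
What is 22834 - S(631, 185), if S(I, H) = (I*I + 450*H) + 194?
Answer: -458771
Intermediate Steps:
S(I, H) = 194 + I**2 + 450*H (S(I, H) = (I**2 + 450*H) + 194 = 194 + I**2 + 450*H)
22834 - S(631, 185) = 22834 - (194 + 631**2 + 450*185) = 22834 - (194 + 398161 + 83250) = 22834 - 1*481605 = 22834 - 481605 = -458771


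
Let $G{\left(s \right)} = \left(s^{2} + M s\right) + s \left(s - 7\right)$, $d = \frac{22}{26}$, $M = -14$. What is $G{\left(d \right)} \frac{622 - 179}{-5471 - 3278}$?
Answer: $\frac{1223123}{1478581} \approx 0.82723$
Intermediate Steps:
$d = \frac{11}{13}$ ($d = 22 \cdot \frac{1}{26} = \frac{11}{13} \approx 0.84615$)
$G{\left(s \right)} = s^{2} - 14 s + s \left(-7 + s\right)$ ($G{\left(s \right)} = \left(s^{2} - 14 s\right) + s \left(s - 7\right) = \left(s^{2} - 14 s\right) + s \left(-7 + s\right) = s^{2} - 14 s + s \left(-7 + s\right)$)
$G{\left(d \right)} \frac{622 - 179}{-5471 - 3278} = \frac{11 \left(-21 + 2 \cdot \frac{11}{13}\right)}{13} \frac{622 - 179}{-5471 - 3278} = \frac{11 \left(-21 + \frac{22}{13}\right)}{13} \frac{443}{-8749} = \frac{11}{13} \left(- \frac{251}{13}\right) 443 \left(- \frac{1}{8749}\right) = \left(- \frac{2761}{169}\right) \left(- \frac{443}{8749}\right) = \frac{1223123}{1478581}$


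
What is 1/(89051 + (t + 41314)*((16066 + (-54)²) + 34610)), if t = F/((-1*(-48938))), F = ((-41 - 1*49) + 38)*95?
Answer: 24469/54178856776151 ≈ 4.5163e-10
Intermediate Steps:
F = -4940 (F = ((-41 - 49) + 38)*95 = (-90 + 38)*95 = -52*95 = -4940)
t = -2470/24469 (t = -4940/((-1*(-48938))) = -4940/48938 = -4940*1/48938 = -2470/24469 ≈ -0.10094)
1/(89051 + (t + 41314)*((16066 + (-54)²) + 34610)) = 1/(89051 + (-2470/24469 + 41314)*((16066 + (-54)²) + 34610)) = 1/(89051 + 1010909796*((16066 + 2916) + 34610)/24469) = 1/(89051 + 1010909796*(18982 + 34610)/24469) = 1/(89051 + (1010909796/24469)*53592) = 1/(89051 + 54176677787232/24469) = 1/(54178856776151/24469) = 24469/54178856776151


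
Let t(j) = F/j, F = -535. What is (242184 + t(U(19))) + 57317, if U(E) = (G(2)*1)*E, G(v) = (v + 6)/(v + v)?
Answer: 11380503/38 ≈ 2.9949e+5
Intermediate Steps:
G(v) = (6 + v)/(2*v) (G(v) = (6 + v)/((2*v)) = (6 + v)*(1/(2*v)) = (6 + v)/(2*v))
U(E) = 2*E (U(E) = (((½)*(6 + 2)/2)*1)*E = (((½)*(½)*8)*1)*E = (2*1)*E = 2*E)
t(j) = -535/j
(242184 + t(U(19))) + 57317 = (242184 - 535/(2*19)) + 57317 = (242184 - 535/38) + 57317 = 9202457/38 + 57317 = 11380503/38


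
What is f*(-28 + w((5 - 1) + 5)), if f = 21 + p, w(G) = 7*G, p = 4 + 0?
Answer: 875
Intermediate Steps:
p = 4
f = 25 (f = 21 + 4 = 25)
f*(-28 + w((5 - 1) + 5)) = 25*(-28 + 7*((5 - 1) + 5)) = 25*(-28 + 7*(4 + 5)) = 25*(-28 + 7*9) = 25*(-28 + 63) = 25*35 = 875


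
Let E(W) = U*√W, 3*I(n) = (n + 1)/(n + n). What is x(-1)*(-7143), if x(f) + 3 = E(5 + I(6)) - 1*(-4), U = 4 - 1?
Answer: -7143 - 7143*√187/2 ≈ -55983.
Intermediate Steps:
U = 3
I(n) = (1 + n)/(6*n) (I(n) = ((n + 1)/(n + n))/3 = ((1 + n)/((2*n)))/3 = ((1 + n)*(1/(2*n)))/3 = ((1 + n)/(2*n))/3 = (1 + n)/(6*n))
E(W) = 3*√W
x(f) = 1 + √187/2 (x(f) = -3 + (3*√(5 + (⅙)*(1 + 6)/6) - 1*(-4)) = -3 + (3*√(5 + (⅙)*(⅙)*7) + 4) = -3 + (3*√(5 + 7/36) + 4) = -3 + (3*√(187/36) + 4) = -3 + (3*(√187/6) + 4) = -3 + (√187/2 + 4) = -3 + (4 + √187/2) = 1 + √187/2)
x(-1)*(-7143) = (1 + √187/2)*(-7143) = -7143 - 7143*√187/2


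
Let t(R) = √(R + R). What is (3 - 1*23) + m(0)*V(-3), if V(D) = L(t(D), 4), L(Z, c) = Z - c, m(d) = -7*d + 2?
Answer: -28 + 2*I*√6 ≈ -28.0 + 4.899*I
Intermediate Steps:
t(R) = √2*√R (t(R) = √(2*R) = √2*√R)
m(d) = 2 - 7*d
V(D) = -4 + √2*√D (V(D) = √2*√D - 1*4 = √2*√D - 4 = -4 + √2*√D)
(3 - 1*23) + m(0)*V(-3) = (3 - 1*23) + (2 - 7*0)*(-4 + √2*√(-3)) = (3 - 23) + (2 + 0)*(-4 + √2*(I*√3)) = -20 + 2*(-4 + I*√6) = -20 + (-8 + 2*I*√6) = -28 + 2*I*√6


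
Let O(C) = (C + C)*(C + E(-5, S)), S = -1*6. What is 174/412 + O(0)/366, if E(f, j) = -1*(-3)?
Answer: 87/206 ≈ 0.42233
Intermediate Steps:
S = -6
E(f, j) = 3
O(C) = 2*C*(3 + C) (O(C) = (C + C)*(C + 3) = (2*C)*(3 + C) = 2*C*(3 + C))
174/412 + O(0)/366 = 174/412 + (2*0*(3 + 0))/366 = 174*(1/412) + (2*0*3)*(1/366) = 87/206 + 0*(1/366) = 87/206 + 0 = 87/206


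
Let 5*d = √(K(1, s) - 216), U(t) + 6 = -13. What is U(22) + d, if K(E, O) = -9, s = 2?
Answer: -19 + 3*I ≈ -19.0 + 3.0*I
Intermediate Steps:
U(t) = -19 (U(t) = -6 - 13 = -19)
d = 3*I (d = √(-9 - 216)/5 = √(-225)/5 = (15*I)/5 = 3*I ≈ 3.0*I)
U(22) + d = -19 + 3*I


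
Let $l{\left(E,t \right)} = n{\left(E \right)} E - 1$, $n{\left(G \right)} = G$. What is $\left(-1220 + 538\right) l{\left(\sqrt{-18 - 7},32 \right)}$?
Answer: $17732$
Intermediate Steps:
$l{\left(E,t \right)} = -1 + E^{2}$ ($l{\left(E,t \right)} = E E - 1 = E^{2} - 1 = -1 + E^{2}$)
$\left(-1220 + 538\right) l{\left(\sqrt{-18 - 7},32 \right)} = \left(-1220 + 538\right) \left(-1 + \left(\sqrt{-18 - 7}\right)^{2}\right) = - 682 \left(-1 + \left(\sqrt{-25}\right)^{2}\right) = - 682 \left(-1 + \left(5 i\right)^{2}\right) = - 682 \left(-1 - 25\right) = \left(-682\right) \left(-26\right) = 17732$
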